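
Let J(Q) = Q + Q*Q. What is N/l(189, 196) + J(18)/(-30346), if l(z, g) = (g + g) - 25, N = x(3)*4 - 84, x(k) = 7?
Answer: -912445/5568491 ≈ -0.16386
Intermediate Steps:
J(Q) = Q + Q**2
N = -56 (N = 7*4 - 84 = 28 - 84 = -56)
l(z, g) = -25 + 2*g (l(z, g) = 2*g - 25 = -25 + 2*g)
N/l(189, 196) + J(18)/(-30346) = -56/(-25 + 2*196) + (18*(1 + 18))/(-30346) = -56/(-25 + 392) + (18*19)*(-1/30346) = -56/367 + 342*(-1/30346) = -56*1/367 - 171/15173 = -56/367 - 171/15173 = -912445/5568491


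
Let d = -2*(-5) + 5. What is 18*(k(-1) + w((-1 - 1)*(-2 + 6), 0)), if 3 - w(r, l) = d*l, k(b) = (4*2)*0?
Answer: 54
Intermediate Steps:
d = 15 (d = 10 + 5 = 15)
k(b) = 0 (k(b) = 8*0 = 0)
w(r, l) = 3 - 15*l
18*(k(-1) + w((-1 - 1)*(-2 + 6), 0)) = 18*(0 + (3 - 15*0)) = 18*(0 + (3 + 0)) = 18*(0 + 3) = 18*3 = 54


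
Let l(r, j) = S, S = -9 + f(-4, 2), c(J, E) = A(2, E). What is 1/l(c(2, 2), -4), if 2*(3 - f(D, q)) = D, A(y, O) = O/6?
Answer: -¼ ≈ -0.25000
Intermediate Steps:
A(y, O) = O/6 (A(y, O) = O*(⅙) = O/6)
c(J, E) = E/6
f(D, q) = 3 - D/2
S = -4 (S = -9 + (3 - ½*(-4)) = -9 + (3 + 2) = -9 + 5 = -4)
l(r, j) = -4
1/l(c(2, 2), -4) = 1/(-4) = -¼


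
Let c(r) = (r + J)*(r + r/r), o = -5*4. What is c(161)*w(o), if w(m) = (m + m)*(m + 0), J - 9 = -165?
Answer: 648000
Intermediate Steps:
o = -20
J = -156 (J = 9 - 165 = -156)
w(m) = 2*m² (w(m) = (2*m)*m = 2*m²)
c(r) = (1 + r)*(-156 + r) (c(r) = (r - 156)*(r + r/r) = (-156 + r)*(r + 1) = (-156 + r)*(1 + r) = (1 + r)*(-156 + r))
c(161)*w(o) = (-156 + 161² - 155*161)*(2*(-20)²) = (-156 + 25921 - 24955)*(2*400) = 810*800 = 648000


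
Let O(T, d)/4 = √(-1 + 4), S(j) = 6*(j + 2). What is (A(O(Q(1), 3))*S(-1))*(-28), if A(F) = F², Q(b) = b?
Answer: -8064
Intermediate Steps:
S(j) = 12 + 6*j (S(j) = 6*(2 + j) = 12 + 6*j)
O(T, d) = 4*√3 (O(T, d) = 4*√(-1 + 4) = 4*√3)
(A(O(Q(1), 3))*S(-1))*(-28) = ((4*√3)²*(12 + 6*(-1)))*(-28) = (48*(12 - 6))*(-28) = (48*6)*(-28) = 288*(-28) = -8064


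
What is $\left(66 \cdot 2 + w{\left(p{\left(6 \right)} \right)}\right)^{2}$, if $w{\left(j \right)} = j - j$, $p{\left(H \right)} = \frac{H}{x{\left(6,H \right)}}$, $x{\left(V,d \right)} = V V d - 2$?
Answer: $17424$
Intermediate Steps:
$x{\left(V,d \right)} = -2 + d V^{2}$ ($x{\left(V,d \right)} = V^{2} d - 2 = d V^{2} - 2 = -2 + d V^{2}$)
$p{\left(H \right)} = \frac{H}{-2 + 36 H}$ ($p{\left(H \right)} = \frac{H}{-2 + H 6^{2}} = \frac{H}{-2 + H 36} = \frac{H}{-2 + 36 H}$)
$w{\left(j \right)} = 0$
$\left(66 \cdot 2 + w{\left(p{\left(6 \right)} \right)}\right)^{2} = \left(66 \cdot 2 + 0\right)^{2} = \left(132 + 0\right)^{2} = 132^{2} = 17424$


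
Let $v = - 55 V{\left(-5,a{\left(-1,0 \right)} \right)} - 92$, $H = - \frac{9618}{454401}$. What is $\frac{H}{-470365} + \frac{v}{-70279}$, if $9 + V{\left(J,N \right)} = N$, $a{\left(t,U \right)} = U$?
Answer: $- \frac{4101631313413}{715287367743135} \approx -0.0057342$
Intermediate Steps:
$H = - \frac{3206}{151467}$ ($H = \left(-9618\right) \frac{1}{454401} = - \frac{3206}{151467} \approx -0.021166$)
$V{\left(J,N \right)} = -9 + N$
$v = 403$ ($v = - 55 \left(-9 + 0\right) - 92 = \left(-55\right) \left(-9\right) - 92 = 495 - 92 = 403$)
$\frac{H}{-470365} + \frac{v}{-70279} = - \frac{3206}{151467 \left(-470365\right)} + \frac{403}{-70279} = \left(- \frac{3206}{151467}\right) \left(- \frac{1}{470365}\right) + 403 \left(- \frac{1}{70279}\right) = \frac{458}{10177825065} - \frac{403}{70279} = - \frac{4101631313413}{715287367743135}$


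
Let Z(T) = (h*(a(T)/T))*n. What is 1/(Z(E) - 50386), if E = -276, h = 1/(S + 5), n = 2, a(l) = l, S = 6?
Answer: -11/554244 ≈ -1.9847e-5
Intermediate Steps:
h = 1/11 (h = 1/(6 + 5) = 1/11 ≈ 0.090909)
Z(T) = 2/11 (Z(T) = ((T/T)/11)*2 = ((1/11)*1)*2 = (1/11)*2 = 2/11)
1/(Z(E) - 50386) = 1/(2/11 - 50386) = 1/(-554244/11) = -11/554244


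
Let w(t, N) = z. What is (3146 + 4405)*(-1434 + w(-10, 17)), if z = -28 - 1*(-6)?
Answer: -10994256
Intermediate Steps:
z = -22 (z = -28 + 6 = -22)
w(t, N) = -22
(3146 + 4405)*(-1434 + w(-10, 17)) = (3146 + 4405)*(-1434 - 22) = 7551*(-1456) = -10994256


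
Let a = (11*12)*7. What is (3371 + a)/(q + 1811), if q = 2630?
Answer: 4295/4441 ≈ 0.96712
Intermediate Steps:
a = 924 (a = 132*7 = 924)
(3371 + a)/(q + 1811) = (3371 + 924)/(2630 + 1811) = 4295/4441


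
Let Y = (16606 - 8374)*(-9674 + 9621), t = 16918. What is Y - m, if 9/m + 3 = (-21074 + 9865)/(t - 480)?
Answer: -26405794866/60523 ≈ -4.3629e+5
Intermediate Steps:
m = -147942/60523 (m = 9/(-3 + (-21074 + 9865)/(16918 - 480)) = 9/(-3 - 11209/16438) = 9/(-60523/16438) = 9*(-16438/60523) = -147942/60523 ≈ -2.4444)
Y = -436296 (Y = 8232*(-53) = -436296)
Y - m = -436296 - 1*(-147942/60523) = -436296 + 147942/60523 = -26405794866/60523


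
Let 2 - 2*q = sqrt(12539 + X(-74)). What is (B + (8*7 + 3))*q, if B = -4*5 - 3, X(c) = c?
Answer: 36 - 54*sqrt(1385) ≈ -1973.6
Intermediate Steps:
B = -23 (B = -20 - 3 = -23)
q = 1 - 3*sqrt(1385)/2 (q = 1 - sqrt(12539 - 74)/2 = 1 - 3*sqrt(1385)/2 ≈ -54.823)
(B + (8*7 + 3))*q = (-23 + (8*7 + 3))*(1 - 3*sqrt(1385)/2) = (-23 + (56 + 3))*(1 - 3*sqrt(1385)/2) = (-23 + 59)*(1 - 3*sqrt(1385)/2) = 36*(1 - 3*sqrt(1385)/2) = 36 - 54*sqrt(1385)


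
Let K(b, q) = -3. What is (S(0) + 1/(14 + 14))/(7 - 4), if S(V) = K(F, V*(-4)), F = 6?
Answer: -83/84 ≈ -0.98810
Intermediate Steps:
S(V) = -3
(S(0) + 1/(14 + 14))/(7 - 4) = (-3 + 1/(14 + 14))/(7 - 4) = (-3 + 1/28)/3 = (1/3)*(-83/28) = -83/84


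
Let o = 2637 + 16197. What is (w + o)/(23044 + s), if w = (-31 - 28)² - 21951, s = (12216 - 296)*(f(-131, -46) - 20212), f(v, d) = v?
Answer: -91/60616379 ≈ -1.5012e-6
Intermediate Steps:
o = 18834
s = -242488560 (s = (12216 - 296)*(-131 - 20212) = 11920*(-20343) = -242488560)
w = -18470 (w = (-59)² - 21951 = 3481 - 21951 = -18470)
(w + o)/(23044 + s) = (-18470 + 18834)/(23044 - 242488560) = 364/(-242465516) = 364*(-1/242465516) = -91/60616379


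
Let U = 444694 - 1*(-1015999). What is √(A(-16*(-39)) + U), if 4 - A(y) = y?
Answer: √1460073 ≈ 1208.3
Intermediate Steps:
A(y) = 4 - y
U = 1460693 (U = 444694 + 1015999 = 1460693)
√(A(-16*(-39)) + U) = √((4 - (-16)*(-39)) + 1460693) = √((4 - 1*624) + 1460693) = √((4 - 624) + 1460693) = √(-620 + 1460693) = √1460073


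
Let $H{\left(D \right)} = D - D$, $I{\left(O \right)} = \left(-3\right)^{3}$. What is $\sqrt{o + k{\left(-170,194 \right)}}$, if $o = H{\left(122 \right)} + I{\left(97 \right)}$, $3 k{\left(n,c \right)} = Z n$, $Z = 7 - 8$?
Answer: $\frac{\sqrt{267}}{3} \approx 5.4467$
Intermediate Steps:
$Z = -1$ ($Z = 7 - 8 = -1$)
$I{\left(O \right)} = -27$
$k{\left(n,c \right)} = - \frac{n}{3}$ ($k{\left(n,c \right)} = \frac{\left(-1\right) n}{3} = - \frac{n}{3}$)
$H{\left(D \right)} = 0$
$o = -27$ ($o = 0 - 27 = -27$)
$\sqrt{o + k{\left(-170,194 \right)}} = \sqrt{-27 - - \frac{170}{3}} = \sqrt{-27 + \frac{170}{3}} = \sqrt{\frac{89}{3}} = \frac{\sqrt{267}}{3}$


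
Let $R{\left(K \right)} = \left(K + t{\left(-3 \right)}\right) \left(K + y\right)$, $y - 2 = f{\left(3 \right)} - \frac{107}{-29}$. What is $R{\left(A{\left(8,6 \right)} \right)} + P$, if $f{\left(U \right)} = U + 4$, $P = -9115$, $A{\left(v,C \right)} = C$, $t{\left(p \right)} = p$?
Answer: $- \frac{262709}{29} \approx -9058.9$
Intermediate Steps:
$f{\left(U \right)} = 4 + U$
$y = \frac{368}{29}$ ($y = 2 + \left(\left(4 + 3\right) - \frac{107}{-29}\right) = 2 + \left(7 - 107 \left(- \frac{1}{29}\right)\right) = 2 + \left(7 - - \frac{107}{29}\right) = 2 + \left(7 + \frac{107}{29}\right) = 2 + \frac{310}{29} = \frac{368}{29} \approx 12.69$)
$R{\left(K \right)} = \left(-3 + K\right) \left(\frac{368}{29} + K\right)$ ($R{\left(K \right)} = \left(K - 3\right) \left(K + \frac{368}{29}\right) = \left(-3 + K\right) \left(\frac{368}{29} + K\right)$)
$R{\left(A{\left(8,6 \right)} \right)} + P = \left(- \frac{1104}{29} + 6^{2} + \frac{281}{29} \cdot 6\right) - 9115 = \left(- \frac{1104}{29} + 36 + \frac{1686}{29}\right) - 9115 = \frac{1626}{29} - 9115 = - \frac{262709}{29}$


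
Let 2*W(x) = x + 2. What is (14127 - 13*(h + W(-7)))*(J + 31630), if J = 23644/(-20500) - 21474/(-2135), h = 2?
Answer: 1957144556307501/4376750 ≈ 4.4717e+8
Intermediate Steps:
W(x) = 1 + x/2 (W(x) = (x + 2)/2 = (2 + x)/2 = 1 + x/2)
J = 19486853/2188375 (J = 23644*(-1/20500) - 21474*(-1/2135) = -5911/5125 + 21474/2135 = 19486853/2188375 ≈ 8.9047)
(14127 - 13*(h + W(-7)))*(J + 31630) = (14127 - 13*(2 + (1 + (½)*(-7))))*(19486853/2188375 + 31630) = (14127 - 13*(2 + (1 - 7/2)))*(69237788103/2188375) = (14127 - 13*(2 - 5/2))*(69237788103/2188375) = (14127 - 13*(-½))*(69237788103/2188375) = (14127 + 13/2)*(69237788103/2188375) = (28267/2)*(69237788103/2188375) = 1957144556307501/4376750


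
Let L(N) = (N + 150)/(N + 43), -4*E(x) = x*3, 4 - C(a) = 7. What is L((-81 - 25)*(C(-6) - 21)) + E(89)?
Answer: -679953/10348 ≈ -65.709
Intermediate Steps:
C(a) = -3 (C(a) = 4 - 1*7 = 4 - 7 = -3)
E(x) = -3*x/4 (E(x) = -x*3/4 = -3*x/4)
L(N) = (150 + N)/(43 + N)
L((-81 - 25)*(C(-6) - 21)) + E(89) = (150 + (-81 - 25)*(-3 - 21))/(43 + (-81 - 25)*(-3 - 21)) - ¾*89 = (150 - 106*(-24))/(43 - 106*(-24)) - 267/4 = (150 + 2544)/(43 + 2544) - 267/4 = 2694/2587 - 267/4 = -679953/10348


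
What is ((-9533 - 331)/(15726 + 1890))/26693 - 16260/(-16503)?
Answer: 106189967129/107779233662 ≈ 0.98525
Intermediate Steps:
((-9533 - 331)/(15726 + 1890))/26693 - 16260/(-16503) = -9864/17616*(1/26693) - 16260*(-1/16503) = -9864*1/17616*(1/26693) + 5420/5501 = -411/734*1/26693 + 5420/5501 = -411/19592662 + 5420/5501 = 106189967129/107779233662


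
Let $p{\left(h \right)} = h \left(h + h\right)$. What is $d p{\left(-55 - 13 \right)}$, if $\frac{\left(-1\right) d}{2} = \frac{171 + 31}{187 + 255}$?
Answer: $- \frac{109888}{13} \approx -8452.9$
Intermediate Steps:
$d = - \frac{202}{221}$ ($d = - 2 \frac{171 + 31}{187 + 255} = - 2 \cdot \frac{202}{442} = - 2 \cdot 202 \cdot \frac{1}{442} = \left(-2\right) \frac{101}{221} = - \frac{202}{221} \approx -0.91403$)
$p{\left(h \right)} = 2 h^{2}$ ($p{\left(h \right)} = h 2 h = 2 h^{2}$)
$d p{\left(-55 - 13 \right)} = - \frac{202 \cdot 2 \left(-55 - 13\right)^{2}}{221} = - \frac{202 \cdot 2 \left(-68\right)^{2}}{221} = - \frac{202 \cdot 2 \cdot 4624}{221} = \left(- \frac{202}{221}\right) 9248 = - \frac{109888}{13}$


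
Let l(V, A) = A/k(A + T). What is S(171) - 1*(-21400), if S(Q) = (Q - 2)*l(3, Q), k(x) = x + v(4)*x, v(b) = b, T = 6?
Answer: 6322633/295 ≈ 21433.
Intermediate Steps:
k(x) = 5*x (k(x) = x + 4*x = 5*x)
l(V, A) = A/(30 + 5*A) (l(V, A) = A/((5*(A + 6))) = A/((5*(6 + A))) = A/(30 + 5*A))
S(Q) = Q*(-2 + Q)/(5*(6 + Q)) (S(Q) = (Q - 2)*(Q/(5*(6 + Q))) = (-2 + Q)*(Q/(5*(6 + Q))) = Q*(-2 + Q)/(5*(6 + Q)))
S(171) - 1*(-21400) = (⅕)*171*(-2 + 171)/(6 + 171) - 1*(-21400) = (⅕)*171*169/177 + 21400 = (⅕)*171*(1/177)*169 + 21400 = 9633/295 + 21400 = 6322633/295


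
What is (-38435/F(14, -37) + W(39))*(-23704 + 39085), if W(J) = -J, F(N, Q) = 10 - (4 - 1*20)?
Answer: -606765069/26 ≈ -2.3337e+7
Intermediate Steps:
F(N, Q) = 26 (F(N, Q) = 10 - (4 - 20) = 10 - 1*(-16) = 10 + 16 = 26)
(-38435/F(14, -37) + W(39))*(-23704 + 39085) = (-38435/26 - 1*39)*(-23704 + 39085) = (-38435*1/26 - 39)*15381 = (-38435/26 - 39)*15381 = -39449/26*15381 = -606765069/26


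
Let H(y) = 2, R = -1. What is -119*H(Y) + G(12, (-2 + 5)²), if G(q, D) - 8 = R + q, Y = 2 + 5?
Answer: -219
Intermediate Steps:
Y = 7
G(q, D) = 7 + q (G(q, D) = 8 + (-1 + q) = 7 + q)
-119*H(Y) + G(12, (-2 + 5)²) = -119*2 + (7 + 12) = -238 + 19 = -219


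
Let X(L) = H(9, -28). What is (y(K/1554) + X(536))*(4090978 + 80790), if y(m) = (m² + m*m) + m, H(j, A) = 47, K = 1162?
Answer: 2511729733904/12321 ≈ 2.0386e+8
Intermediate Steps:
X(L) = 47
y(m) = m + 2*m² (y(m) = (m² + m²) + m = 2*m² + m = m + 2*m²)
(y(K/1554) + X(536))*(4090978 + 80790) = ((1162/1554)*(1 + 2*(1162/1554)) + 47)*(4090978 + 80790) = ((1162*(1/1554))*(1 + 2*(1162*(1/1554))) + 47)*4171768 = (83*(1 + 2*(83/111))/111 + 47)*4171768 = (83*(1 + 166/111)/111 + 47)*4171768 = ((83/111)*(277/111) + 47)*4171768 = (22991/12321 + 47)*4171768 = (602078/12321)*4171768 = 2511729733904/12321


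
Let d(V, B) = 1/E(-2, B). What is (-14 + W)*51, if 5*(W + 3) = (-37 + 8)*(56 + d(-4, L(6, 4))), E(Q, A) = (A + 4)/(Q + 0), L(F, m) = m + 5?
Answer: -1130109/65 ≈ -17386.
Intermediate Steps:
L(F, m) = 5 + m
E(Q, A) = (4 + A)/Q
d(V, B) = 1/(-2 - B/2) (d(V, B) = 1/((4 + B)/(-2)) = 1/(-(4 + B)/2) = 1/(-2 - B/2))
W = -21249/65 (W = -3 + ((-37 + 8)*(56 + 2/(-4 - (5 + 4))))/5 = -3 + (-29*(56 + 2/(-4 - 1*9)))/5 = -3 + (-29*(56 + 2/(-4 - 9)))/5 = -3 + (-29*(56 + 2/(-13)))/5 = -3 + (-29*(56 + 2*(-1/13)))/5 = -3 + (-29*(56 - 2/13))/5 = -3 + (-29*726/13)/5 = -3 + (⅕)*(-21054/13) = -3 - 21054/65 = -21249/65 ≈ -326.91)
(-14 + W)*51 = (-14 - 21249/65)*51 = -22159/65*51 = -1130109/65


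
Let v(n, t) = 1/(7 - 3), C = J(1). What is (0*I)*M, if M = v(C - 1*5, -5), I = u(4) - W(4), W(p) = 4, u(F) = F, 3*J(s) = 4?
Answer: 0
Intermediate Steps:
J(s) = 4/3 (J(s) = (1/3)*4 = 4/3)
C = 4/3 ≈ 1.3333
I = 0 (I = 4 - 1*4 = 4 - 4 = 0)
v(n, t) = 1/4
M = 1/4 ≈ 0.25000
(0*I)*M = (0*0)*(1/4) = 0*(1/4) = 0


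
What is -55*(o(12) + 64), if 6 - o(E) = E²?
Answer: 4070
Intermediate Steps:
o(E) = 6 - E²
-55*(o(12) + 64) = -55*((6 - 1*12²) + 64) = -55*((6 - 1*144) + 64) = -55*((6 - 144) + 64) = -55*(-138 + 64) = -55*(-74) = 4070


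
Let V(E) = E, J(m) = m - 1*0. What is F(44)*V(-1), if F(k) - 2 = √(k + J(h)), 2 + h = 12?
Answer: -2 - 3*√6 ≈ -9.3485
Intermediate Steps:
h = 10 (h = -2 + 12 = 10)
J(m) = m (J(m) = m + 0 = m)
F(k) = 2 + √(10 + k) (F(k) = 2 + √(k + 10) = 2 + √(10 + k))
F(44)*V(-1) = (2 + √(10 + 44))*(-1) = (2 + √54)*(-1) = (2 + 3*√6)*(-1) = -2 - 3*√6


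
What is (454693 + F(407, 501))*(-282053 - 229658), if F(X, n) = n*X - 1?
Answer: -337012352889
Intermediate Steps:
F(X, n) = -1 + X*n (F(X, n) = X*n - 1 = -1 + X*n)
(454693 + F(407, 501))*(-282053 - 229658) = (454693 + (-1 + 407*501))*(-282053 - 229658) = (454693 + (-1 + 203907))*(-511711) = (454693 + 203906)*(-511711) = 658599*(-511711) = -337012352889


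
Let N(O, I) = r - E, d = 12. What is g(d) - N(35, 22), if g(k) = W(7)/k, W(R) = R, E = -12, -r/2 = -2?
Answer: -185/12 ≈ -15.417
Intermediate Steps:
r = 4 (r = -2*(-2) = 4)
N(O, I) = 16 (N(O, I) = 4 - 1*(-12) = 4 + 12 = 16)
g(k) = 7/k
g(d) - N(35, 22) = 7/12 - 1*16 = 7*(1/12) - 16 = 7/12 - 16 = -185/12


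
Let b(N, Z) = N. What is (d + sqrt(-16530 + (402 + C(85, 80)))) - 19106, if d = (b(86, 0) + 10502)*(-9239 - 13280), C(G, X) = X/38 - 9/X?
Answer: -238450278 + I*sqrt(2328595445)/380 ≈ -2.3845e+8 + 126.99*I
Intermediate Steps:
C(G, X) = -9/X + X/38 (C(G, X) = X*(1/38) - 9/X = X/38 - 9/X = -9/X + X/38)
d = -238431172 (d = (86 + 10502)*(-9239 - 13280) = 10588*(-22519) = -238431172)
(d + sqrt(-16530 + (402 + C(85, 80)))) - 19106 = (-238431172 + sqrt(-16530 + (402 + (-9/80 + (1/38)*80)))) - 19106 = (-238431172 + sqrt(-16530 + (402 + (-9*1/80 + 40/19)))) - 19106 = (-238431172 + sqrt(-16530 + (402 + (-9/80 + 40/19)))) - 19106 = (-238431172 + sqrt(-16530 + (402 + 3029/1520))) - 19106 = (-238431172 + sqrt(-16530 + 614069/1520)) - 19106 = (-238431172 + sqrt(-24511531/1520)) - 19106 = (-238431172 + I*sqrt(2328595445)/380) - 19106 = -238450278 + I*sqrt(2328595445)/380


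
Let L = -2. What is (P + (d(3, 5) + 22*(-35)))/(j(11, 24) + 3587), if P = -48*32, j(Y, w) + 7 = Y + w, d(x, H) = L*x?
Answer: -2312/3615 ≈ -0.63956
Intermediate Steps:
d(x, H) = -2*x
j(Y, w) = -7 + Y + w (j(Y, w) = -7 + (Y + w) = -7 + Y + w)
P = -1536
(P + (d(3, 5) + 22*(-35)))/(j(11, 24) + 3587) = (-1536 + (-2*3 + 22*(-35)))/((-7 + 11 + 24) + 3587) = (-1536 + (-6 - 770))/(28 + 3587) = (-1536 - 776)/3615 = -2312*1/3615 = -2312/3615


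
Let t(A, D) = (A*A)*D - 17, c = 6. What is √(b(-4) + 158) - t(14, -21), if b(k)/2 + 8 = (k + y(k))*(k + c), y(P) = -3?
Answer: 4133 + √114 ≈ 4143.7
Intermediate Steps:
b(k) = -16 + 2*(-3 + k)*(6 + k) (b(k) = -16 + 2*((k - 3)*(k + 6)) = -16 + 2*((-3 + k)*(6 + k)) = -16 + 2*(-3 + k)*(6 + k))
t(A, D) = -17 + D*A² (t(A, D) = A²*D - 17 = D*A² - 17 = -17 + D*A²)
√(b(-4) + 158) - t(14, -21) = √((-52 + 2*(-4)² + 6*(-4)) + 158) - (-17 - 21*14²) = √((-52 + 2*16 - 24) + 158) - (-17 - 21*196) = √((-52 + 32 - 24) + 158) - (-17 - 4116) = √(-44 + 158) - 1*(-4133) = √114 + 4133 = 4133 + √114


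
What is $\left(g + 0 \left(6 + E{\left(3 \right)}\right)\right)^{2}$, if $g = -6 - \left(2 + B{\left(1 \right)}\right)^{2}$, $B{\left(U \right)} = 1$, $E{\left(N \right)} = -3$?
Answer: $225$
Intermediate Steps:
$g = -15$ ($g = -6 - \left(2 + 1\right)^{2} = -6 - 3^{2} = -6 - 9 = -15$)
$\left(g + 0 \left(6 + E{\left(3 \right)}\right)\right)^{2} = \left(-15 + 0 \left(6 - 3\right)\right)^{2} = \left(-15 + 0 \cdot 3\right)^{2} = \left(-15 + 0\right)^{2} = \left(-15\right)^{2} = 225$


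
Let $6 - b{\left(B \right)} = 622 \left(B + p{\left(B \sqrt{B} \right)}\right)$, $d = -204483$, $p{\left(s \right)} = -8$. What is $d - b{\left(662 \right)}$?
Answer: $202299$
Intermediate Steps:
$b{\left(B \right)} = 4982 - 622 B$ ($b{\left(B \right)} = 6 - 622 \left(B - 8\right) = 6 - 622 \left(-8 + B\right) = 6 - \left(-4976 + 622 B\right) = 4982 - 622 B$)
$d - b{\left(662 \right)} = -204483 - \left(4982 - 411764\right) = -204483 - -406782 = -204483 + 406782 = 202299$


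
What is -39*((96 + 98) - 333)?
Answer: 5421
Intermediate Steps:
-39*((96 + 98) - 333) = -39*(194 - 333) = -39*(-139) = 5421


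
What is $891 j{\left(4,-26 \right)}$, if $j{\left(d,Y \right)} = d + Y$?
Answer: $-19602$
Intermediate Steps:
$j{\left(d,Y \right)} = Y + d$
$891 j{\left(4,-26 \right)} = 891 \left(-26 + 4\right) = 891 \left(-22\right) = -19602$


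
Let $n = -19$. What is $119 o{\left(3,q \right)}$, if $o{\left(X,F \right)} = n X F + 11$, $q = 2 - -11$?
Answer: $-86870$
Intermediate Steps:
$q = 13$ ($q = 2 + 11 = 13$)
$o{\left(X,F \right)} = 11 - 19 F X$ ($o{\left(X,F \right)} = - 19 X F + 11 = - 19 F X + 11 = 11 - 19 F X$)
$119 o{\left(3,q \right)} = 119 \left(11 - 247 \cdot 3\right) = 119 \left(11 - 741\right) = 119 \left(-730\right) = -86870$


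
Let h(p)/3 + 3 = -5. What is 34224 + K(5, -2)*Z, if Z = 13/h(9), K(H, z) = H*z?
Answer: 410753/12 ≈ 34229.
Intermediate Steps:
h(p) = -24 (h(p) = -9 + 3*(-5) = -9 - 15 = -24)
Z = -13/24 (Z = 13/(-24) = 13*(-1/24) = -13/24 ≈ -0.54167)
34224 + K(5, -2)*Z = 34224 + (5*(-2))*(-13/24) = 34224 - 10*(-13/24) = 34224 + 65/12 = 410753/12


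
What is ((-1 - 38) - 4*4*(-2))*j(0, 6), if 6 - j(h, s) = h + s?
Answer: 0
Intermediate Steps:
j(h, s) = 6 - h - s (j(h, s) = 6 - (h + s) = 6 + (-h - s) = 6 - h - s)
((-1 - 38) - 4*4*(-2))*j(0, 6) = ((-1 - 38) - 4*4*(-2))*(6 - 1*0 - 1*6) = (-39 - 16*(-2))*(6 + 0 - 6) = (-39 + 32)*0 = -7*0 = 0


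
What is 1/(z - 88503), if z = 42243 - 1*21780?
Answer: -1/68040 ≈ -1.4697e-5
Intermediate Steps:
z = 20463 (z = 42243 - 21780 = 20463)
1/(z - 88503) = 1/(20463 - 88503) = 1/(-68040) = -1/68040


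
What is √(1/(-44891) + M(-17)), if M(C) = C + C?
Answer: I*√566255445/4081 ≈ 5.831*I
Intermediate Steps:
M(C) = 2*C
√(1/(-44891) + M(-17)) = √(1/(-44891) + 2*(-17)) = √(-1/44891 - 34) = √(-1526295/44891) = I*√566255445/4081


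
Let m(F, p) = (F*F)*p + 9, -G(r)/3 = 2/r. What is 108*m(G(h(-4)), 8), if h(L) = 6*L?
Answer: 1026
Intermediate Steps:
G(r) = -6/r
m(F, p) = 9 + p*F² (m(F, p) = F²*p + 9 = p*F² + 9 = 9 + p*F²)
108*m(G(h(-4)), 8) = 108*(9 + 8*(-6/(6*(-4)))²) = 108*(9 + 8*(-6/(-24))²) = 108*(9 + 8*(-6*(-1/24))²) = 108*(9 + 8*(¼)²) = 108*(9 + 8*(1/16)) = 108*(9 + ½) = 108*(19/2) = 1026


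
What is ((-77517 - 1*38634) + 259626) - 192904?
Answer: -49429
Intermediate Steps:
((-77517 - 1*38634) + 259626) - 192904 = ((-77517 - 38634) + 259626) - 192904 = (-116151 + 259626) - 192904 = 143475 - 192904 = -49429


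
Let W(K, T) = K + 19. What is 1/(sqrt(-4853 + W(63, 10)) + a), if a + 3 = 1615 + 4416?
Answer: 6028/36341555 - I*sqrt(4771)/36341555 ≈ 0.00016587 - 1.9006e-6*I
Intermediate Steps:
W(K, T) = 19 + K
a = 6028 (a = -3 + (1615 + 4416) = -3 + 6031 = 6028)
1/(sqrt(-4853 + W(63, 10)) + a) = 1/(sqrt(-4853 + (19 + 63)) + 6028) = 1/(sqrt(-4853 + 82) + 6028) = 1/(sqrt(-4771) + 6028) = 1/(I*sqrt(4771) + 6028) = 1/(6028 + I*sqrt(4771))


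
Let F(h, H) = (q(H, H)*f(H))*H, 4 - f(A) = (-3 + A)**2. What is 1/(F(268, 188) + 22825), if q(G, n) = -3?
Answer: 1/19323469 ≈ 5.1751e-8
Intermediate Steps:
f(A) = 4 - (-3 + A)**2
F(h, H) = H*(-12 + 3*(-3 + H)**2) (F(h, H) = (-3*(4 - (-3 + H)**2))*H = (-12 + 3*(-3 + H)**2)*H = H*(-12 + 3*(-3 + H)**2))
1/(F(268, 188) + 22825) = 1/(3*188*(-4 + (-3 + 188)**2) + 22825) = 1/(3*188*(-4 + 185**2) + 22825) = 1/(3*188*(-4 + 34225) + 22825) = 1/(3*188*34221 + 22825) = 1/(19300644 + 22825) = 1/19323469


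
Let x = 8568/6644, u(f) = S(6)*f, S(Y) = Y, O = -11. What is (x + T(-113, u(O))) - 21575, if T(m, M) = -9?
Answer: -35848882/1661 ≈ -21583.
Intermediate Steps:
u(f) = 6*f
x = 2142/1661 (x = 8568*(1/6644) = 2142/1661 ≈ 1.2896)
(x + T(-113, u(O))) - 21575 = (2142/1661 - 9) - 21575 = -12807/1661 - 21575 = -35848882/1661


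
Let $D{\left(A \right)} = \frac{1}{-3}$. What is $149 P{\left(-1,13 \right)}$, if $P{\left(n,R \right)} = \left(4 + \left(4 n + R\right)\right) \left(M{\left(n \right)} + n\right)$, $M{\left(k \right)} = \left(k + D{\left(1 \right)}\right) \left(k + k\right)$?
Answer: $\frac{9685}{3} \approx 3228.3$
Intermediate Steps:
$D{\left(A \right)} = - \frac{1}{3}$
$M{\left(k \right)} = 2 k \left(- \frac{1}{3} + k\right)$ ($M{\left(k \right)} = \left(k - \frac{1}{3}\right) \left(k + k\right) = \left(- \frac{1}{3} + k\right) 2 k = 2 k \left(- \frac{1}{3} + k\right)$)
$P{\left(n,R \right)} = \left(n + \frac{2 n \left(-1 + 3 n\right)}{3}\right) \left(4 + R + 4 n\right)$ ($P{\left(n,R \right)} = \left(4 + \left(4 n + R\right)\right) \left(\frac{2 n \left(-1 + 3 n\right)}{3} + n\right) = \left(4 + \left(R + 4 n\right)\right) \left(n + \frac{2 n \left(-1 + 3 n\right)}{3}\right) = \left(4 + R + 4 n\right) \left(n + \frac{2 n \left(-1 + 3 n\right)}{3}\right) = \left(n + \frac{2 n \left(-1 + 3 n\right)}{3}\right) \left(4 + R + 4 n\right)$)
$149 P{\left(-1,13 \right)} = 149 \cdot \frac{1}{3} \left(-1\right) \left(4 + 13 + 24 \left(-1\right)^{2} + 28 \left(-1\right) + 6 \cdot 13 \left(-1\right)\right) = 149 \cdot \frac{1}{3} \left(-1\right) \left(4 + 13 + 24 \cdot 1 - 28 - 78\right) = 149 \cdot \frac{1}{3} \left(-1\right) \left(4 + 13 + 24 - 28 - 78\right) = 149 \cdot \frac{1}{3} \left(-1\right) \left(-65\right) = 149 \cdot \frac{65}{3} = \frac{9685}{3}$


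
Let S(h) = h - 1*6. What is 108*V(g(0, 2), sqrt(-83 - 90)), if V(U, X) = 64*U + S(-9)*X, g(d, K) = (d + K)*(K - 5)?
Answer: -41472 - 1620*I*sqrt(173) ≈ -41472.0 - 21308.0*I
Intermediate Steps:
S(h) = -6 + h (S(h) = h - 6 = -6 + h)
g(d, K) = (-5 + K)*(K + d) (g(d, K) = (K + d)*(-5 + K) = (-5 + K)*(K + d))
V(U, X) = -15*X + 64*U (V(U, X) = 64*U + (-6 - 9)*X = 64*U - 15*X = -15*X + 64*U)
108*V(g(0, 2), sqrt(-83 - 90)) = 108*(-15*sqrt(-83 - 90) + 64*(2**2 - 5*2 - 5*0 + 2*0)) = 108*(-15*I*sqrt(173) + 64*(4 - 10 + 0 + 0)) = 108*(-15*I*sqrt(173) + 64*(-6)) = 108*(-15*I*sqrt(173) - 384) = 108*(-384 - 15*I*sqrt(173)) = -41472 - 1620*I*sqrt(173)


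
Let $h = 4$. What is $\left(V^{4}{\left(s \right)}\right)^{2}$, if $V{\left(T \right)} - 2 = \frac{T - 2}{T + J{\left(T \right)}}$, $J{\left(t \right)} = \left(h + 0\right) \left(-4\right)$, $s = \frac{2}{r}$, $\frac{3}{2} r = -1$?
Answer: $\frac{11688200277601}{16983563041} \approx 688.21$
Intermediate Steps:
$r = - \frac{2}{3}$ ($r = \frac{2}{3} \left(-1\right) = - \frac{2}{3} \approx -0.66667$)
$s = -3$ ($s = \frac{2}{- \frac{2}{3}} = 2 \left(- \frac{3}{2}\right) = -3$)
$J{\left(t \right)} = -16$ ($J{\left(t \right)} = \left(4 + 0\right) \left(-4\right) = 4 \left(-4\right) = -16$)
$V{\left(T \right)} = 2 + \frac{-2 + T}{-16 + T}$ ($V{\left(T \right)} = 2 + \frac{T - 2}{T - 16} = 2 + \frac{-2 + T}{-16 + T}$)
$\left(V^{4}{\left(s \right)}\right)^{2} = \left(\left(\frac{-34 + 3 \left(-3\right)}{-16 - 3}\right)^{4}\right)^{2} = \left(\left(\frac{-34 - 9}{-19}\right)^{4}\right)^{2} = \left(\left(\left(- \frac{1}{19}\right) \left(-43\right)\right)^{4}\right)^{2} = \left(\left(\frac{43}{19}\right)^{4}\right)^{2} = \left(\frac{3418801}{130321}\right)^{2} = \frac{11688200277601}{16983563041}$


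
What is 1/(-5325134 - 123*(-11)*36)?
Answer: -1/5276426 ≈ -1.8952e-7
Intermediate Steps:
1/(-5325134 - 123*(-11)*36) = 1/(-5325134 + 1353*36) = 1/(-5325134 + 48708) = 1/(-5276426) = -1/5276426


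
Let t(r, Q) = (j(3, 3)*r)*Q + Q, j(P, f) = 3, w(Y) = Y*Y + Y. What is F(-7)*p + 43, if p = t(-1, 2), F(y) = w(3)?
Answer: -5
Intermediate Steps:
w(Y) = Y + Y² (w(Y) = Y² + Y = Y + Y²)
F(y) = 12 (F(y) = 3*(1 + 3) = 3*4 = 12)
t(r, Q) = Q + 3*Q*r (t(r, Q) = (3*r)*Q + Q = 3*Q*r + Q = Q + 3*Q*r)
p = -4 (p = 2*(1 + 3*(-1)) = 2*(1 - 3) = 2*(-2) = -4)
F(-7)*p + 43 = 12*(-4) + 43 = -48 + 43 = -5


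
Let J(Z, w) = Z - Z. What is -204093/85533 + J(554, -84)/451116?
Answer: -68031/28511 ≈ -2.3861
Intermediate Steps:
J(Z, w) = 0
-204093/85533 + J(554, -84)/451116 = -204093/85533 + 0/451116 = -204093*1/85533 + 0*(1/451116) = -68031/28511 + 0 = -68031/28511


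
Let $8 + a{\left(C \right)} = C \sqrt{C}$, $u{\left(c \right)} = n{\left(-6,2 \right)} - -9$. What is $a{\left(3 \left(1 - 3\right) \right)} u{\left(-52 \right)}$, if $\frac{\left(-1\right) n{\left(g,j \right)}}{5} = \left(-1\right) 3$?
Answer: $-192 - 144 i \sqrt{6} \approx -192.0 - 352.73 i$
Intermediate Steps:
$n{\left(g,j \right)} = 15$ ($n{\left(g,j \right)} = - 5 \left(\left(-1\right) 3\right) = \left(-5\right) \left(-3\right) = 15$)
$u{\left(c \right)} = 24$ ($u{\left(c \right)} = 15 - -9 = 15 + 9 = 24$)
$a{\left(C \right)} = -8 + C^{\frac{3}{2}}$ ($a{\left(C \right)} = -8 + C \sqrt{C} = -8 + C^{\frac{3}{2}}$)
$a{\left(3 \left(1 - 3\right) \right)} u{\left(-52 \right)} = \left(-8 + \left(3 \left(1 - 3\right)\right)^{\frac{3}{2}}\right) 24 = \left(-8 + \left(3 \left(-2\right)\right)^{\frac{3}{2}}\right) 24 = \left(-8 + \left(-6\right)^{\frac{3}{2}}\right) 24 = \left(-8 - 6 i \sqrt{6}\right) 24 = -192 - 144 i \sqrt{6}$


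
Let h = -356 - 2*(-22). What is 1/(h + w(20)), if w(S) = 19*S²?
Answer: 1/7288 ≈ 0.00013721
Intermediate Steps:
h = -312 (h = -356 + 44 = -312)
1/(h + w(20)) = 1/(-312 + 19*20²) = 1/(-312 + 19*400) = 1/(-312 + 7600) = 1/7288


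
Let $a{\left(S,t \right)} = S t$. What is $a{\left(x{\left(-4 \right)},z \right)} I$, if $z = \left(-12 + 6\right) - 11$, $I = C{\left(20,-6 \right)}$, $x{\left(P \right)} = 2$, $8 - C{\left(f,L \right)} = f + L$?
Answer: $204$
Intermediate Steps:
$C{\left(f,L \right)} = 8 - L - f$ ($C{\left(f,L \right)} = 8 - \left(f + L\right) = 8 - \left(L + f\right) = 8 - L - f$)
$I = -6$ ($I = 8 - -6 - 20 = 8 + 6 - 20 = -6$)
$z = -17$ ($z = -6 - 11 = -17$)
$a{\left(x{\left(-4 \right)},z \right)} I = 2 \left(-17\right) \left(-6\right) = \left(-34\right) \left(-6\right) = 204$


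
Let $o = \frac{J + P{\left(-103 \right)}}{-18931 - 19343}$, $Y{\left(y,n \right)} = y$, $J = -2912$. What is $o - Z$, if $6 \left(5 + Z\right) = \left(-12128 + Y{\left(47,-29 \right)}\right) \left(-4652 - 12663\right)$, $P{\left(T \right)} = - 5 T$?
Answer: $- \frac{222395844903}{6379} \approx -3.4864 \cdot 10^{7}$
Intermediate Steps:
$Z = \frac{69727495}{2}$ ($Z = -5 + \frac{\left(-12128 + 47\right) \left(-4652 - 12663\right)}{6} = -5 + \frac{\left(-12081\right) \left(-17315\right)}{6} = -5 + \frac{1}{6} \cdot 209182515 = -5 + \frac{69727505}{2} = \frac{69727495}{2} \approx 3.4864 \cdot 10^{7}$)
$o = \frac{799}{12758}$ ($o = \frac{-2912 - -515}{-18931 - 19343} = \frac{-2912 + 515}{-38274} = \left(-2397\right) \left(- \frac{1}{38274}\right) = \frac{799}{12758} \approx 0.062627$)
$o - Z = \frac{799}{12758} - \frac{69727495}{2} = - \frac{222395844903}{6379}$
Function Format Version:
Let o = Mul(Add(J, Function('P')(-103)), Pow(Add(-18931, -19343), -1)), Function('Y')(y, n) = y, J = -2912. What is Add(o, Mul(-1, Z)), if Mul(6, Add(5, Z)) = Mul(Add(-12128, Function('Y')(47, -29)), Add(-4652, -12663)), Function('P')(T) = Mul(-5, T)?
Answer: Rational(-222395844903, 6379) ≈ -3.4864e+7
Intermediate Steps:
Z = Rational(69727495, 2) (Z = Add(-5, Mul(Rational(1, 6), Mul(Add(-12128, 47), Add(-4652, -12663)))) = Add(-5, Mul(Rational(1, 6), Mul(-12081, -17315))) = Add(-5, Mul(Rational(1, 6), 209182515)) = Add(-5, Rational(69727505, 2)) = Rational(69727495, 2) ≈ 3.4864e+7)
o = Rational(799, 12758) (o = Mul(Add(-2912, Mul(-5, -103)), Pow(Add(-18931, -19343), -1)) = Mul(Add(-2912, 515), Pow(-38274, -1)) = Mul(-2397, Rational(-1, 38274)) = Rational(799, 12758) ≈ 0.062627)
Add(o, Mul(-1, Z)) = Add(Rational(799, 12758), Mul(-1, Rational(69727495, 2))) = Add(Rational(799, 12758), Rational(-69727495, 2)) = Rational(-222395844903, 6379)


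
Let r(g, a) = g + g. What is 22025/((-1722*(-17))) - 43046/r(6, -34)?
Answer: -52494346/14637 ≈ -3586.4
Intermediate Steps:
r(g, a) = 2*g
22025/((-1722*(-17))) - 43046/r(6, -34) = 22025/((-1722*(-17))) - 43046/(2*6) = 22025/29274 - 43046/12 = 22025*(1/29274) - 43046*1/12 = 22025/29274 - 21523/6 = -52494346/14637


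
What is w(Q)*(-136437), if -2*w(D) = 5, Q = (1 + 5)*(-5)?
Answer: 682185/2 ≈ 3.4109e+5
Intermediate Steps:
Q = -30 (Q = 6*(-5) = -30)
w(D) = -5/2 (w(D) = -½*5 = -5/2)
w(Q)*(-136437) = -5/2*(-136437) = 682185/2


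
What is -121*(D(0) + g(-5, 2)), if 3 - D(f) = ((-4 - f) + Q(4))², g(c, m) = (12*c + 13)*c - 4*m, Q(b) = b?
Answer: -27830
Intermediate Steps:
g(c, m) = -4*m + c*(13 + 12*c) (g(c, m) = (13 + 12*c)*c - 4*m = c*(13 + 12*c) - 4*m = -4*m + c*(13 + 12*c))
D(f) = 3 - f² (D(f) = 3 - ((-4 - f) + 4)² = 3 - (-f)² = 3 - f²)
-121*(D(0) + g(-5, 2)) = -121*((3 - 1*0²) + (-4*2 + 12*(-5)² + 13*(-5))) = -121*((3 - 1*0) + (-8 + 12*25 - 65)) = -121*((3 + 0) + (-8 + 300 - 65)) = -121*(3 + 227) = -121*230 = -27830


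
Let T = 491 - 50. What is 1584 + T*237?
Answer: 106101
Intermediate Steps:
T = 441
1584 + T*237 = 1584 + 441*237 = 1584 + 104517 = 106101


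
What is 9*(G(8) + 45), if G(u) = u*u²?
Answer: 5013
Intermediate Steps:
G(u) = u³
9*(G(8) + 45) = 9*(8³ + 45) = 9*(512 + 45) = 9*557 = 5013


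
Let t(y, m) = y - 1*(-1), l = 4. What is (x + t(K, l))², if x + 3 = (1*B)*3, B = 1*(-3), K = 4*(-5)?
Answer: 961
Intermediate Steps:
K = -20
B = -3
t(y, m) = 1 + y (t(y, m) = y + 1 = 1 + y)
x = -12 (x = -3 + (1*(-3))*3 = -3 - 3*3 = -3 - 9 = -12)
(x + t(K, l))² = (-12 + (1 - 20))² = (-12 - 19)² = (-31)² = 961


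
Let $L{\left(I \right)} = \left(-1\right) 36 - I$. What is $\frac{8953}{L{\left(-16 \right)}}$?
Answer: $- \frac{8953}{20} \approx -447.65$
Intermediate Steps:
$L{\left(I \right)} = -36 - I$
$\frac{8953}{L{\left(-16 \right)}} = \frac{8953}{-36 - -16} = \frac{8953}{-36 + 16} = \frac{8953}{-20} = 8953 \left(- \frac{1}{20}\right) = - \frac{8953}{20}$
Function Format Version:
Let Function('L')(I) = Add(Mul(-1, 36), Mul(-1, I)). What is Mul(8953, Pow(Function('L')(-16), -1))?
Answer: Rational(-8953, 20) ≈ -447.65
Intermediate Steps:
Function('L')(I) = Add(-36, Mul(-1, I))
Mul(8953, Pow(Function('L')(-16), -1)) = Mul(8953, Pow(Add(-36, Mul(-1, -16)), -1)) = Mul(8953, Pow(Add(-36, 16), -1)) = Mul(8953, Pow(-20, -1)) = Mul(8953, Rational(-1, 20)) = Rational(-8953, 20)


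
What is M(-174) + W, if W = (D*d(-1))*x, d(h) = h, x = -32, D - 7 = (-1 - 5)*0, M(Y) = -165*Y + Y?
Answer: 28760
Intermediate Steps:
M(Y) = -164*Y
D = 7 (D = 7 + (-1 - 5)*0 = 7 - 6*0 = 7 + 0 = 7)
W = 224 (W = (7*(-1))*(-32) = -7*(-32) = 224)
M(-174) + W = -164*(-174) + 224 = 28536 + 224 = 28760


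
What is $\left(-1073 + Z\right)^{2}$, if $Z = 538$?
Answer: $286225$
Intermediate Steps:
$\left(-1073 + Z\right)^{2} = \left(-1073 + 538\right)^{2} = \left(-535\right)^{2} = 286225$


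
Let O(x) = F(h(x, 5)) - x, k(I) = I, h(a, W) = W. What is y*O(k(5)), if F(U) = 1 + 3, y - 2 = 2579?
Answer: -2581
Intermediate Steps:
y = 2581 (y = 2 + 2579 = 2581)
F(U) = 4
O(x) = 4 - x
y*O(k(5)) = 2581*(4 - 1*5) = 2581*(4 - 5) = 2581*(-1) = -2581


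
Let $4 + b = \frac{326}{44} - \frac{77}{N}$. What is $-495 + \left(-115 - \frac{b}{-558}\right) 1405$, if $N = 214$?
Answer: $- \frac{106437023075}{656766} \approx -1.6206 \cdot 10^{5}$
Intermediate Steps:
$b = \frac{3589}{1177}$ ($b = -4 + \left(\frac{326}{44} - \frac{77}{214}\right) = -4 + \left(326 \cdot \frac{1}{44} - \frac{77}{214}\right) = -4 + \left(\frac{163}{22} - \frac{77}{214}\right) = -4 + \frac{8297}{1177} = \frac{3589}{1177} \approx 3.0493$)
$-495 + \left(-115 - \frac{b}{-558}\right) 1405 = -495 + \left(-115 - \frac{3589}{1177 \left(-558\right)}\right) 1405 = -495 + \left(-115 - \frac{3589}{1177} \left(- \frac{1}{558}\right)\right) 1405 = -495 + \left(-115 - - \frac{3589}{656766}\right) 1405 = -495 + \left(-115 + \frac{3589}{656766}\right) 1405 = -495 - \frac{106111923905}{656766} = - \frac{106437023075}{656766}$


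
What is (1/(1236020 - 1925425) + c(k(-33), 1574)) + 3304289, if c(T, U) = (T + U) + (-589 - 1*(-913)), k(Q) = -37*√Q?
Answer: 2279301848734/689405 - 37*I*√33 ≈ 3.3062e+6 - 212.55*I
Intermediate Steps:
c(T, U) = 324 + T + U (c(T, U) = (T + U) + (-589 + 913) = (T + U) + 324 = 324 + T + U)
(1/(1236020 - 1925425) + c(k(-33), 1574)) + 3304289 = (1/(1236020 - 1925425) + (324 - 37*I*√33 + 1574)) + 3304289 = (1/(-689405) + (324 - 37*I*√33 + 1574)) + 3304289 = (-1/689405 + (324 - 37*I*√33 + 1574)) + 3304289 = (-1/689405 + (1898 - 37*I*√33)) + 3304289 = (1308490689/689405 - 37*I*√33) + 3304289 = 2279301848734/689405 - 37*I*√33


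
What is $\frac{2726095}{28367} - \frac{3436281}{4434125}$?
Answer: $\frac{631072053092}{6620148625} \approx 95.326$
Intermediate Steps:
$\frac{2726095}{28367} - \frac{3436281}{4434125} = \frac{631072053092}{6620148625}$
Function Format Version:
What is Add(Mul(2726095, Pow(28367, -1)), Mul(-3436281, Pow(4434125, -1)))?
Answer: Rational(631072053092, 6620148625) ≈ 95.326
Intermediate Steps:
Add(Mul(2726095, Pow(28367, -1)), Mul(-3436281, Pow(4434125, -1))) = Add(Mul(2726095, Rational(1, 28367)), Mul(-3436281, Rational(1, 4434125))) = Add(Rational(2726095, 28367), Rational(-3436281, 4434125)) = Rational(631072053092, 6620148625)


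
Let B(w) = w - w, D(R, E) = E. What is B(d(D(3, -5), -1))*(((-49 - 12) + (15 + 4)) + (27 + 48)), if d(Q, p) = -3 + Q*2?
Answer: 0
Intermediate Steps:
d(Q, p) = -3 + 2*Q
B(w) = 0
B(d(D(3, -5), -1))*(((-49 - 12) + (15 + 4)) + (27 + 48)) = 0*(((-49 - 12) + (15 + 4)) + (27 + 48)) = 0*((-61 + 19) + 75) = 0*(-42 + 75) = 0*33 = 0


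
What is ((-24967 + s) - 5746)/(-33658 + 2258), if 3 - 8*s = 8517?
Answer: 127109/125600 ≈ 1.0120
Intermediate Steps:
s = -4257/4 (s = 3/8 - ⅛*8517 = 3/8 - 8517/8 = -4257/4 ≈ -1064.3)
((-24967 + s) - 5746)/(-33658 + 2258) = ((-24967 - 4257/4) - 5746)/(-33658 + 2258) = (-104125/4 - 5746)/(-31400) = -127109/4*(-1/31400) = 127109/125600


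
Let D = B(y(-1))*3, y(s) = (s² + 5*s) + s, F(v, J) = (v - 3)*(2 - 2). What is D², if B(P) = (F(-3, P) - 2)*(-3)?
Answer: 324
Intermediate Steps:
F(v, J) = 0 (F(v, J) = (-3 + v)*0 = 0)
y(s) = s² + 6*s
B(P) = 6 (B(P) = (0 - 2)*(-3) = -2*(-3) = 6)
D = 18 (D = 6*3 = 18)
D² = 18² = 324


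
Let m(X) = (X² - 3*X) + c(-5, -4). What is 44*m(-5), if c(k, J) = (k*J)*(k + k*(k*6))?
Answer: 129360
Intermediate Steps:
c(k, J) = J*k*(k + 6*k²) (c(k, J) = (J*k)*(k + k*(6*k)) = (J*k)*(k + 6*k²) = J*k*(k + 6*k²))
m(X) = 2900 + X² - 3*X (m(X) = (X² - 3*X) - 4*(-5)²*(1 + 6*(-5)) = (X² - 3*X) - 4*25*(1 - 30) = (X² - 3*X) - 4*25*(-29) = (X² - 3*X) + 2900 = 2900 + X² - 3*X)
44*m(-5) = 44*(2900 + (-5)² - 3*(-5)) = 44*(2900 + 25 + 15) = 44*2940 = 129360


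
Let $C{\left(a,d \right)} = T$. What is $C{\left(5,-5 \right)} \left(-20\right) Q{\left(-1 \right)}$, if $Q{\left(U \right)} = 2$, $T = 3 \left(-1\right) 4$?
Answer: $480$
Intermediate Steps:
$T = -12$ ($T = \left(-3\right) 4 = -12$)
$C{\left(a,d \right)} = -12$
$C{\left(5,-5 \right)} \left(-20\right) Q{\left(-1 \right)} = \left(-12\right) \left(-20\right) 2 = 240 \cdot 2 = 480$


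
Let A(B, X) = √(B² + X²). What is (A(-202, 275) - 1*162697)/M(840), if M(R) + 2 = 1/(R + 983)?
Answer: 296596631/3645 - 1823*√116429/3645 ≈ 81200.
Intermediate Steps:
M(R) = -2 + 1/(983 + R) (M(R) = -2 + 1/(R + 983) = -2 + 1/(983 + R))
(A(-202, 275) - 1*162697)/M(840) = (√((-202)² + 275²) - 1*162697)/(((-1965 - 2*840)/(983 + 840))) = (√(40804 + 75625) - 162697)/(((-1965 - 1680)/1823)) = (√116429 - 162697)/(((1/1823)*(-3645))) = (-162697 + √116429)/(-3645/1823) = (-162697 + √116429)*(-1823/3645) = 296596631/3645 - 1823*√116429/3645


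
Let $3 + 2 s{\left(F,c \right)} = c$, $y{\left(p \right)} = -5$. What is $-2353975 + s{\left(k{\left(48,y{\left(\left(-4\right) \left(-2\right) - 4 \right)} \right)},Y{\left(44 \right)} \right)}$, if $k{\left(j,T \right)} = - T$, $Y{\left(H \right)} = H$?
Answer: $- \frac{4707909}{2} \approx -2.354 \cdot 10^{6}$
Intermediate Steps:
$s{\left(F,c \right)} = - \frac{3}{2} + \frac{c}{2}$
$-2353975 + s{\left(k{\left(48,y{\left(\left(-4\right) \left(-2\right) - 4 \right)} \right)},Y{\left(44 \right)} \right)} = -2353975 + \left(- \frac{3}{2} + \frac{1}{2} \cdot 44\right) = -2353975 + \left(- \frac{3}{2} + 22\right) = -2353975 + \frac{41}{2} = - \frac{4707909}{2}$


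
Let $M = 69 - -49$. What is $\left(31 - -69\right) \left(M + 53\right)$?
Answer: $17100$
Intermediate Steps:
$M = 118$ ($M = 69 + 49 = 118$)
$\left(31 - -69\right) \left(M + 53\right) = \left(31 - -69\right) \left(118 + 53\right) = \left(31 + 69\right) 171 = 100 \cdot 171 = 17100$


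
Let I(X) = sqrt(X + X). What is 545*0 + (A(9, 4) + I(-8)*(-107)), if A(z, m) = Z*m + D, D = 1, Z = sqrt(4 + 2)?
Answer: 1 - 428*I + 4*sqrt(6) ≈ 10.798 - 428.0*I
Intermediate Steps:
I(X) = sqrt(2)*sqrt(X) (I(X) = sqrt(2*X) = sqrt(2)*sqrt(X))
Z = sqrt(6) ≈ 2.4495
A(z, m) = 1 + m*sqrt(6) (A(z, m) = sqrt(6)*m + 1 = m*sqrt(6) + 1 = 1 + m*sqrt(6))
545*0 + (A(9, 4) + I(-8)*(-107)) = 545*0 + ((1 + 4*sqrt(6)) + (sqrt(2)*sqrt(-8))*(-107)) = 0 + ((1 + 4*sqrt(6)) + (sqrt(2)*(2*I*sqrt(2)))*(-107)) = 0 + ((1 + 4*sqrt(6)) + (4*I)*(-107)) = 0 + ((1 + 4*sqrt(6)) - 428*I) = 0 + (1 - 428*I + 4*sqrt(6)) = 1 - 428*I + 4*sqrt(6)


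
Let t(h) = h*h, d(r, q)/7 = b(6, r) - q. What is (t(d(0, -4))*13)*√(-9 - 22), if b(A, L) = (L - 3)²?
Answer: 107653*I*√31 ≈ 5.9939e+5*I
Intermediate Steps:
b(A, L) = (-3 + L)²
d(r, q) = -7*q + 7*(-3 + r)² (d(r, q) = 7*((-3 + r)² - q) = -7*q + 7*(-3 + r)²)
t(h) = h²
(t(d(0, -4))*13)*√(-9 - 22) = ((-7*(-4) + 7*(-3 + 0)²)²*13)*√(-9 - 22) = ((28 + 7*(-3)²)²*13)*√(-31) = ((28 + 7*9)²*13)*(I*√31) = ((28 + 63)²*13)*(I*√31) = (91²*13)*(I*√31) = (8281*13)*(I*√31) = 107653*(I*√31) = 107653*I*√31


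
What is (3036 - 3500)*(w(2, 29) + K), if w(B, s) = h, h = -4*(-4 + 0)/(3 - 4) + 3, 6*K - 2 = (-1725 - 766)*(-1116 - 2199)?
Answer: -1915760648/3 ≈ -6.3859e+8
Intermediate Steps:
K = 8257667/6 (K = ⅓ + ((-1725 - 766)*(-1116 - 2199))/6 = ⅓ + (-2491*(-3315))/6 = ⅓ + (⅙)*8257665 = ⅓ + 2752555/2 = 8257667/6 ≈ 1.3763e+6)
h = -13 (h = -(-16)/(-1) + 3 = -(-16)*(-1) + 3 = -4*4 + 3 = -16 + 3 = -13)
w(B, s) = -13
(3036 - 3500)*(w(2, 29) + K) = (3036 - 3500)*(-13 + 8257667/6) = -464*8257589/6 = -1915760648/3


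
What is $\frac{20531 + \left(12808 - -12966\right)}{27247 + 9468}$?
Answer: $\frac{1323}{1049} \approx 1.2612$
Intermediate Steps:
$\frac{20531 + \left(12808 - -12966\right)}{27247 + 9468} = \frac{20531 + \left(12808 + 12966\right)}{36715} = \left(20531 + 25774\right) \frac{1}{36715} = 46305 \cdot \frac{1}{36715} = \frac{1323}{1049}$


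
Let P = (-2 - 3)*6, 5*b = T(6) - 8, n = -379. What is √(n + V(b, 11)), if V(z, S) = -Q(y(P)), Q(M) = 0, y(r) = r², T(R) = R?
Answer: I*√379 ≈ 19.468*I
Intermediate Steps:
b = -⅖ (b = (6 - 8)/5 = (⅕)*(-2) = -⅖ ≈ -0.40000)
P = -30 (P = -5*6 = -30)
V(z, S) = 0 (V(z, S) = -1*0 = 0)
√(n + V(b, 11)) = √(-379 + 0) = √(-379) = I*√379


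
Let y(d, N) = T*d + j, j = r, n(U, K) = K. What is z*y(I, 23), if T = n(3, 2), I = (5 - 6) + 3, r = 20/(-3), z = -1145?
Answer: 9160/3 ≈ 3053.3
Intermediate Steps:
r = -20/3 (r = 20*(-⅓) = -20/3 ≈ -6.6667)
j = -20/3 ≈ -6.6667
I = 2 (I = -1 + 3 = 2)
T = 2
y(d, N) = -20/3 + 2*d (y(d, N) = 2*d - 20/3 = -20/3 + 2*d)
z*y(I, 23) = -1145*(-20/3 + 2*2) = -1145*(-20/3 + 4) = -1145*(-8/3) = 9160/3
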